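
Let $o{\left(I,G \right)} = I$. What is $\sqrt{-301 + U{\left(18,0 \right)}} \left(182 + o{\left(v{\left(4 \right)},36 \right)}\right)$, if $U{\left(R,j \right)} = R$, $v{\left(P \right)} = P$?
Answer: $186 i \sqrt{283} \approx 3129.0 i$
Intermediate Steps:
$\sqrt{-301 + U{\left(18,0 \right)}} \left(182 + o{\left(v{\left(4 \right)},36 \right)}\right) = \sqrt{-301 + 18} \left(182 + 4\right) = \sqrt{-283} \cdot 186 = i \sqrt{283} \cdot 186 = 186 i \sqrt{283}$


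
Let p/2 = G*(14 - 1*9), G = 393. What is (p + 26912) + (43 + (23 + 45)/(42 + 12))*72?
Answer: 102086/3 ≈ 34029.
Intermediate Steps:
p = 3930 (p = 2*(393*(14 - 1*9)) = 2*(393*(14 - 9)) = 2*(393*5) = 2*1965 = 3930)
(p + 26912) + (43 + (23 + 45)/(42 + 12))*72 = (3930 + 26912) + (43 + (23 + 45)/(42 + 12))*72 = 30842 + (43 + 68/54)*72 = 30842 + (43 + 68*(1/54))*72 = 30842 + (43 + 34/27)*72 = 30842 + (1195/27)*72 = 30842 + 9560/3 = 102086/3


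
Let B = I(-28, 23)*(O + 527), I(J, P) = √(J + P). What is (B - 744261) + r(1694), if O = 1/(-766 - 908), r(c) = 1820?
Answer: -742441 + 882197*I*√5/1674 ≈ -7.4244e+5 + 1178.4*I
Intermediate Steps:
O = -1/1674 (O = 1/(-1674) = -1/1674 ≈ -0.00059737)
B = 882197*I*√5/1674 (B = √(-28 + 23)*(-1/1674 + 527) = √(-5)*(882197/1674) = (I*√5)*(882197/1674) = 882197*I*√5/1674 ≈ 1178.4*I)
(B - 744261) + r(1694) = (882197*I*√5/1674 - 744261) + 1820 = (-744261 + 882197*I*√5/1674) + 1820 = -742441 + 882197*I*√5/1674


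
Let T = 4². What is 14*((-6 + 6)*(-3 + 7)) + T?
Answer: 16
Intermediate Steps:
T = 16
14*((-6 + 6)*(-3 + 7)) + T = 14*((-6 + 6)*(-3 + 7)) + 16 = 14*(0*4) + 16 = 14*0 + 16 = 0 + 16 = 16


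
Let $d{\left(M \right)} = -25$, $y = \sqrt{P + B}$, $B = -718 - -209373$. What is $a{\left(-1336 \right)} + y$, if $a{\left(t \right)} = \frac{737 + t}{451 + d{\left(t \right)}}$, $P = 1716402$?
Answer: $- \frac{599}{426} + \sqrt{1925057} \approx 1386.1$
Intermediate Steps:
$B = 208655$ ($B = -718 + 209373 = 208655$)
$y = \sqrt{1925057}$ ($y = \sqrt{1716402 + 208655} = \sqrt{1925057} \approx 1387.5$)
$a{\left(t \right)} = \frac{737}{426} + \frac{t}{426}$ ($a{\left(t \right)} = \frac{737 + t}{451 - 25} = \frac{737 + t}{426} = \left(737 + t\right) \frac{1}{426} = \frac{737}{426} + \frac{t}{426}$)
$a{\left(-1336 \right)} + y = \left(\frac{737}{426} + \frac{1}{426} \left(-1336\right)\right) + \sqrt{1925057} = \left(\frac{737}{426} - \frac{668}{213}\right) + \sqrt{1925057} = - \frac{599}{426} + \sqrt{1925057}$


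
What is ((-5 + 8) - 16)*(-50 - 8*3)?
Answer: 962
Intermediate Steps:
((-5 + 8) - 16)*(-50 - 8*3) = (3 - 16)*(-50 - 24) = -13*(-74) = 962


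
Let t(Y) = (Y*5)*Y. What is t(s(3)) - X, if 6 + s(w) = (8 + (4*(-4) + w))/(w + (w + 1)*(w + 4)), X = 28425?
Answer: -27134020/961 ≈ -28235.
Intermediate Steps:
s(w) = -6 + (-8 + w)/(w + (1 + w)*(4 + w)) (s(w) = -6 + (8 + (4*(-4) + w))/(w + (w + 1)*(w + 4)) = -6 + (8 + (-16 + w))/(w + (1 + w)*(4 + w)) = -6 + (-8 + w)/(w + (1 + w)*(4 + w)))
t(Y) = 5*Y² (t(Y) = (5*Y)*Y = 5*Y²)
t(s(3)) - X = 5*((-32 - 35*3 - 6*3²)/(4 + 3² + 6*3))² - 1*28425 = 5*((-32 - 105 - 6*9)/(4 + 9 + 18))² - 28425 = 5*((-32 - 105 - 54)/31)² - 28425 = 5*((1/31)*(-191))² - 28425 = 5*(-191/31)² - 28425 = 5*(36481/961) - 28425 = 182405/961 - 28425 = -27134020/961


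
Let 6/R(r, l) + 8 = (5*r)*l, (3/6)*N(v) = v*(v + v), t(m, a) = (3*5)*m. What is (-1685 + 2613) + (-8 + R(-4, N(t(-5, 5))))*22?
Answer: 84601471/112502 ≈ 752.00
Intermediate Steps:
t(m, a) = 15*m
N(v) = 4*v² (N(v) = 2*(v*(v + v)) = 2*(v*(2*v)) = 2*(2*v²) = 4*v²)
R(r, l) = 6/(-8 + 5*l*r) (R(r, l) = 6/(-8 + (5*r)*l) = 6/(-8 + 5*l*r))
(-1685 + 2613) + (-8 + R(-4, N(t(-5, 5))))*22 = (-1685 + 2613) + (-8 + 6/(-8 + 5*(4*(15*(-5))²)*(-4)))*22 = 928 + (-8 + 6/(-8 + 5*(4*(-75)²)*(-4)))*22 = 928 + (-8 + 6/(-8 + 5*(4*5625)*(-4)))*22 = 928 + (-8 + 6/(-8 + 5*22500*(-4)))*22 = 928 + (-8 + 6/(-8 - 450000))*22 = 928 + (-8 + 6/(-450008))*22 = 928 + (-8 + 6*(-1/450008))*22 = 928 + (-8 - 3/225004)*22 = 928 - 1800035/225004*22 = 928 - 19800385/112502 = 84601471/112502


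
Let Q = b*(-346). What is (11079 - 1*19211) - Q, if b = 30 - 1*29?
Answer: -7786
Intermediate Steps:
b = 1 (b = 30 - 29 = 1)
Q = -346 (Q = 1*(-346) = -346)
(11079 - 1*19211) - Q = (11079 - 1*19211) - 1*(-346) = (11079 - 19211) + 346 = -8132 + 346 = -7786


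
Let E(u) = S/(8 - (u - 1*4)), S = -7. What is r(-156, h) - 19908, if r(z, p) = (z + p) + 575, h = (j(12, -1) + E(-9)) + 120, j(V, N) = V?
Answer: -58072/3 ≈ -19357.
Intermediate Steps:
E(u) = -7/(12 - u) (E(u) = -7/(8 - (u - 1*4)) = -7/(8 - (u - 4)) = -7/(8 - (-4 + u)) = -7/(8 + (4 - u)) = -7/(12 - u))
h = 395/3 (h = (12 + 7/(-12 - 9)) + 120 = (12 + 7/(-21)) + 120 = (12 + 7*(-1/21)) + 120 = (12 - ⅓) + 120 = 35/3 + 120 = 395/3 ≈ 131.67)
r(z, p) = 575 + p + z (r(z, p) = (p + z) + 575 = 575 + p + z)
r(-156, h) - 19908 = (575 + 395/3 - 156) - 19908 = 1652/3 - 19908 = -58072/3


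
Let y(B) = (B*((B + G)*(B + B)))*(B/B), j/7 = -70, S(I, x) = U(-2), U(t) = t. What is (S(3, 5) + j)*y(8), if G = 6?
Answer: -881664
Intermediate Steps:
S(I, x) = -2
j = -490 (j = 7*(-70) = -490)
y(B) = 2*B²*(6 + B) (y(B) = (B*((B + 6)*(B + B)))*(B/B) = (B*((6 + B)*(2*B)))*1 = (B*(2*B*(6 + B)))*1 = (2*B²*(6 + B))*1 = 2*B²*(6 + B))
(S(3, 5) + j)*y(8) = (-2 - 490)*(2*8²*(6 + 8)) = -984*64*14 = -492*1792 = -881664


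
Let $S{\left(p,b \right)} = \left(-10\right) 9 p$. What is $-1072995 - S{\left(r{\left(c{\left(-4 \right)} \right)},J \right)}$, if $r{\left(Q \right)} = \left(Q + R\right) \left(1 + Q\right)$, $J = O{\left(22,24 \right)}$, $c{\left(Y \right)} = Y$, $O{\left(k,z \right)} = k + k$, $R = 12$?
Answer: $-1075155$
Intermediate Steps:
$O{\left(k,z \right)} = 2 k$
$J = 44$ ($J = 2 \cdot 22 = 44$)
$r{\left(Q \right)} = \left(1 + Q\right) \left(12 + Q\right)$ ($r{\left(Q \right)} = \left(Q + 12\right) \left(1 + Q\right) = \left(12 + Q\right) \left(1 + Q\right) = \left(1 + Q\right) \left(12 + Q\right)$)
$S{\left(p,b \right)} = - 90 p$
$-1072995 - S{\left(r{\left(c{\left(-4 \right)} \right)},J \right)} = -1072995 - - 90 \left(12 + \left(-4\right)^{2} + 13 \left(-4\right)\right) = -1072995 - - 90 \left(12 + 16 - 52\right) = -1072995 - \left(-90\right) \left(-24\right) = -1072995 - 2160 = -1075155$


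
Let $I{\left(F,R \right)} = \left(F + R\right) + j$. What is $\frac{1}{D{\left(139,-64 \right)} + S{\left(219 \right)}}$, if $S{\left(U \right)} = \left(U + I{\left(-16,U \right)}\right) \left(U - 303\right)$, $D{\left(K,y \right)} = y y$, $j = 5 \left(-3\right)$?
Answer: $- \frac{1}{30092} \approx -3.3231 \cdot 10^{-5}$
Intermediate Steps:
$j = -15$
$D{\left(K,y \right)} = y^{2}$
$I{\left(F,R \right)} = -15 + F + R$ ($I{\left(F,R \right)} = \left(F + R\right) - 15 = -15 + F + R$)
$S{\left(U \right)} = \left(-303 + U\right) \left(-31 + 2 U\right)$ ($S{\left(U \right)} = \left(U - \left(31 - U\right)\right) \left(U - 303\right) = \left(U + \left(-31 + U\right)\right) \left(-303 + U\right) = \left(-31 + 2 U\right) \left(-303 + U\right) = \left(-303 + U\right) \left(-31 + 2 U\right)$)
$\frac{1}{D{\left(139,-64 \right)} + S{\left(219 \right)}} = \frac{1}{\left(-64\right)^{2} + \left(9393 - 139503 + 2 \cdot 219^{2}\right)} = \frac{1}{4096 + \left(9393 - 139503 + 2 \cdot 47961\right)} = \frac{1}{4096 + \left(9393 - 139503 + 95922\right)} = \frac{1}{4096 - 34188} = \frac{1}{-30092} = - \frac{1}{30092}$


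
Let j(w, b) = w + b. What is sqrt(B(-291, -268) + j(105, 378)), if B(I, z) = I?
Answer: 8*sqrt(3) ≈ 13.856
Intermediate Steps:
j(w, b) = b + w
sqrt(B(-291, -268) + j(105, 378)) = sqrt(-291 + (378 + 105)) = sqrt(-291 + 483) = sqrt(192) = 8*sqrt(3)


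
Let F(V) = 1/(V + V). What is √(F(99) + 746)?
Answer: √3249598/66 ≈ 27.313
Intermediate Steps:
F(V) = 1/(2*V)
√(F(99) + 746) = √((½)/99 + 746) = √((½)*(1/99) + 746) = √(1/198 + 746) = √(147709/198) = √3249598/66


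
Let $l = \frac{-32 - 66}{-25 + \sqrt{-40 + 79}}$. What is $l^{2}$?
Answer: $\frac{1594264}{85849} + \frac{120050 \sqrt{39}}{85849} \approx 27.303$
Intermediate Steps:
$l = - \frac{98}{-25 + \sqrt{39}} \approx 5.2253$
$l^{2} = \left(\frac{1225}{293} + \frac{49 \sqrt{39}}{293}\right)^{2}$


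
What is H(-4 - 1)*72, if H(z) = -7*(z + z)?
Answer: 5040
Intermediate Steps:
H(z) = -14*z
H(-4 - 1)*72 = -14*(-4 - 1)*72 = -14*(-5)*72 = 70*72 = 5040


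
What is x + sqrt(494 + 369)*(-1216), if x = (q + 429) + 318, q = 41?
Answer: 788 - 1216*sqrt(863) ≈ -34934.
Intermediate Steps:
x = 788 (x = (41 + 429) + 318 = 470 + 318 = 788)
x + sqrt(494 + 369)*(-1216) = 788 + sqrt(494 + 369)*(-1216) = 788 + sqrt(863)*(-1216) = 788 - 1216*sqrt(863)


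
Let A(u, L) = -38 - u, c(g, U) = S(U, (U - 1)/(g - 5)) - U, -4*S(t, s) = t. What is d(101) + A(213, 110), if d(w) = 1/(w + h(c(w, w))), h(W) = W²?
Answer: -64416875/256641 ≈ -251.00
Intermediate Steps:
S(t, s) = -t/4
c(g, U) = -5*U/4 (c(g, U) = -U/4 - U = -5*U/4)
d(w) = 1/(w + 25*w²/16) (d(w) = 1/(w + (-5*w/4)²) = 1/(w + 25*w²/16))
d(101) + A(213, 110) = 16/(101*(16 + 25*101)) + (-38 - 1*213) = 16*(1/101)/(16 + 2525) + (-38 - 213) = 16*(1/101)/2541 - 251 = 16*(1/101)*(1/2541) - 251 = 16/256641 - 251 = -64416875/256641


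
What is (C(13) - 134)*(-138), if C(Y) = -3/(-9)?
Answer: 18446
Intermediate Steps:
C(Y) = ⅓ (C(Y) = -3*(-⅑) = ⅓)
(C(13) - 134)*(-138) = (⅓ - 134)*(-138) = -401/3*(-138) = 18446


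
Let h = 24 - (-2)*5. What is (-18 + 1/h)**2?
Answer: 373321/1156 ≈ 322.94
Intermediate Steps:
h = 34 (h = 24 - 1*(-10) = 24 + 10 = 34)
(-18 + 1/h)**2 = (-18 + 1/34)**2 = (-611/34)**2 = 373321/1156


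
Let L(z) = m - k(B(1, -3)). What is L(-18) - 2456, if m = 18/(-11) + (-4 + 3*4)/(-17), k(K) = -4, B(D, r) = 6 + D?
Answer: -458918/187 ≈ -2454.1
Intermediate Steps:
m = -394/187 (m = 18*(-1/11) + (-4 + 12)*(-1/17) = -18/11 + 8*(-1/17) = -18/11 - 8/17 = -394/187 ≈ -2.1070)
L(z) = 354/187 (L(z) = -394/187 - 1*(-4) = -394/187 + 4 = 354/187)
L(-18) - 2456 = 354/187 - 2456 = -458918/187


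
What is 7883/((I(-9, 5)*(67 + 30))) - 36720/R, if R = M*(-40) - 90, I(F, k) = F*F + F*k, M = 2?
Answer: 762155/3492 ≈ 218.26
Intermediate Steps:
I(F, k) = F**2 + F*k
R = -170 (R = 2*(-40) - 90 = -80 - 90 = -170)
7883/((I(-9, 5)*(67 + 30))) - 36720/R = 7883/(((-9*(-9 + 5))*(67 + 30))) - 36720/(-170) = 7883/((-9*(-4)*97)) - 36720*(-1/170) = 7883/((36*97)) + 216 = 7883/3492 + 216 = 762155/3492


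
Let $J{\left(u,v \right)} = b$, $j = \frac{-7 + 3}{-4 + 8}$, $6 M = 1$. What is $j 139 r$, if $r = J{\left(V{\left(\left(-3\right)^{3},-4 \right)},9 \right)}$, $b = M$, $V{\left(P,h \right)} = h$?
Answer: $- \frac{139}{6} \approx -23.167$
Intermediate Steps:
$M = \frac{1}{6}$ ($M = \frac{1}{6} \cdot 1 = \frac{1}{6} \approx 0.16667$)
$b = \frac{1}{6} \approx 0.16667$
$j = -1$ ($j = - \frac{4}{4} = \left(-4\right) \frac{1}{4} = -1$)
$J{\left(u,v \right)} = \frac{1}{6}$
$r = \frac{1}{6} \approx 0.16667$
$j 139 r = \left(-1\right) 139 \cdot \frac{1}{6} = \left(-139\right) \frac{1}{6} = - \frac{139}{6}$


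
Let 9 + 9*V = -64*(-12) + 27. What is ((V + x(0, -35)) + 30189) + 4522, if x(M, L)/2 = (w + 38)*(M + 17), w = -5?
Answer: 107761/3 ≈ 35920.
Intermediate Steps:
x(M, L) = 1122 + 66*M (x(M, L) = 2*((-5 + 38)*(M + 17)) = 2*(33*(17 + M)) = 2*(561 + 33*M) = 1122 + 66*M)
V = 262/3 (V = -1 + (-64*(-12) + 27)/9 = -1 + (768 + 27)/9 = -1 + (⅑)*795 = -1 + 265/3 = 262/3 ≈ 87.333)
((V + x(0, -35)) + 30189) + 4522 = ((262/3 + (1122 + 66*0)) + 30189) + 4522 = ((262/3 + (1122 + 0)) + 30189) + 4522 = ((262/3 + 1122) + 30189) + 4522 = (3628/3 + 30189) + 4522 = 94195/3 + 4522 = 107761/3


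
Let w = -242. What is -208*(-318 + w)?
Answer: 116480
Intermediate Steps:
-208*(-318 + w) = -208*(-318 - 242) = -208*(-560) = 116480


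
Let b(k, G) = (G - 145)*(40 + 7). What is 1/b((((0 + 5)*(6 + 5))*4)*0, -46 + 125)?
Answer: -1/3102 ≈ -0.00032237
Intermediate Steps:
b(k, G) = -6815 + 47*G (b(k, G) = (-145 + G)*47 = -6815 + 47*G)
1/b((((0 + 5)*(6 + 5))*4)*0, -46 + 125) = 1/(-6815 + 47*(-46 + 125)) = 1/(-6815 + 47*79) = 1/(-6815 + 3713) = 1/(-3102) = -1/3102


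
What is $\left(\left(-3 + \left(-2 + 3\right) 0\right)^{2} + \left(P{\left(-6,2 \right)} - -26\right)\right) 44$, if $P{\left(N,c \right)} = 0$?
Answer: $1540$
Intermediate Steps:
$\left(\left(-3 + \left(-2 + 3\right) 0\right)^{2} + \left(P{\left(-6,2 \right)} - -26\right)\right) 44 = \left(\left(-3 + \left(-2 + 3\right) 0\right)^{2} + \left(0 - -26\right)\right) 44 = \left(\left(-3 + 1 \cdot 0\right)^{2} + \left(0 + 26\right)\right) 44 = \left(\left(-3 + 0\right)^{2} + 26\right) 44 = \left(\left(-3\right)^{2} + 26\right) 44 = \left(9 + 26\right) 44 = 35 \cdot 44 = 1540$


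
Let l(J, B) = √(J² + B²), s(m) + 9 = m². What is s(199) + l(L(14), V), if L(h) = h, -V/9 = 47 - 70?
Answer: 39592 + √43045 ≈ 39800.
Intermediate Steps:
s(m) = -9 + m²
V = 207 (V = -9*(47 - 70) = -9*(-23) = 207)
l(J, B) = √(B² + J²)
s(199) + l(L(14), V) = (-9 + 199²) + √(207² + 14²) = (-9 + 39601) + √(42849 + 196) = 39592 + √43045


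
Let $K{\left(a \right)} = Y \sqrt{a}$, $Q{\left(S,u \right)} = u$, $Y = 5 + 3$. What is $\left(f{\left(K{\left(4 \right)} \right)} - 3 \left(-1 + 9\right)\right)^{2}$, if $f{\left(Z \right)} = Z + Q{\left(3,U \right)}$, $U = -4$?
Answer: $144$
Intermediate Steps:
$Y = 8$
$K{\left(a \right)} = 8 \sqrt{a}$
$f{\left(Z \right)} = -4 + Z$ ($f{\left(Z \right)} = Z - 4 = -4 + Z$)
$\left(f{\left(K{\left(4 \right)} \right)} - 3 \left(-1 + 9\right)\right)^{2} = \left(\left(-4 + 8 \sqrt{4}\right) - 3 \left(-1 + 9\right)\right)^{2} = \left(\left(-4 + 8 \cdot 2\right) - 24\right)^{2} = \left(\left(-4 + 16\right) - 24\right)^{2} = \left(12 - 24\right)^{2} = \left(-12\right)^{2} = 144$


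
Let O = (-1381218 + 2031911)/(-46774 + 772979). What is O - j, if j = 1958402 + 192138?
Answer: -1561732250007/726205 ≈ -2.1505e+6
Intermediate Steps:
j = 2150540
O = 650693/726205 ≈ 0.89602
O - j = 650693/726205 - 1*2150540 = 650693/726205 - 2150540 = -1561732250007/726205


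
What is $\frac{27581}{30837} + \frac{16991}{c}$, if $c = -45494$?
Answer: $\frac{730818547}{1402898478} \approx 0.52094$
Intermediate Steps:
$\frac{27581}{30837} + \frac{16991}{c} = \frac{27581}{30837} + \frac{16991}{-45494} = 27581 \cdot \frac{1}{30837} + 16991 \left(- \frac{1}{45494}\right) = \frac{27581}{30837} - \frac{16991}{45494} = \frac{730818547}{1402898478}$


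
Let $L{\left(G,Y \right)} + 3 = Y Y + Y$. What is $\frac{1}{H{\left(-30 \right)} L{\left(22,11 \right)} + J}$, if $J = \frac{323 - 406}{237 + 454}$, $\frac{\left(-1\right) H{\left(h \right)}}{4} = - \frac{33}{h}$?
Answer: $- \frac{3455}{1961473} \approx -0.0017614$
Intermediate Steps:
$L{\left(G,Y \right)} = -3 + Y + Y^{2}$ ($L{\left(G,Y \right)} = -3 + \left(Y Y + Y\right) = -3 + \left(Y^{2} + Y\right) = -3 + \left(Y + Y^{2}\right) = -3 + Y + Y^{2}$)
$H{\left(h \right)} = \frac{132}{h}$ ($H{\left(h \right)} = - 4 \left(- \frac{33}{h}\right) = \frac{132}{h}$)
$J = - \frac{83}{691} \approx -0.12012$
$\frac{1}{H{\left(-30 \right)} L{\left(22,11 \right)} + J} = \frac{1}{\frac{132}{-30} \left(-3 + 11 + 11^{2}\right) - \frac{83}{691}} = \frac{1}{132 \left(- \frac{1}{30}\right) \left(-3 + 11 + 121\right) - \frac{83}{691}} = \frac{1}{\left(- \frac{22}{5}\right) 129 - \frac{83}{691}} = \frac{1}{- \frac{2838}{5} - \frac{83}{691}} = \frac{1}{- \frac{1961473}{3455}} = - \frac{3455}{1961473}$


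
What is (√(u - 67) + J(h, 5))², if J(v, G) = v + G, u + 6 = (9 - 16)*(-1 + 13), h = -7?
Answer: (2 - I*√157)² ≈ -153.0 - 50.12*I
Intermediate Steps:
u = -90 (u = -6 + (9 - 16)*(-1 + 13) = -6 - 7*12 = -6 - 84 = -90)
J(v, G) = G + v
(√(u - 67) + J(h, 5))² = (√(-90 - 67) + (5 - 7))² = (√(-157) - 2)² = (I*√157 - 2)² = (-2 + I*√157)²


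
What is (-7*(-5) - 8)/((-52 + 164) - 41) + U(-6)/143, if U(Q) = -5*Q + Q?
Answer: 5565/10153 ≈ 0.54811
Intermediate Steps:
U(Q) = -4*Q
(-7*(-5) - 8)/((-52 + 164) - 41) + U(-6)/143 = (-7*(-5) - 8)/((-52 + 164) - 41) - 4*(-6)/143 = (35 - 8)/(112 - 41) + 24*(1/143) = 27/71 + 24/143 = 5565/10153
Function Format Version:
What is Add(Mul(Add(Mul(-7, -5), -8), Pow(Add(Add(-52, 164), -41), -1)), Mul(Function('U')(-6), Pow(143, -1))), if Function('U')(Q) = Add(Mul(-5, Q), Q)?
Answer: Rational(5565, 10153) ≈ 0.54811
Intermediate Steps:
Function('U')(Q) = Mul(-4, Q)
Add(Mul(Add(Mul(-7, -5), -8), Pow(Add(Add(-52, 164), -41), -1)), Mul(Function('U')(-6), Pow(143, -1))) = Add(Mul(Add(Mul(-7, -5), -8), Pow(Add(Add(-52, 164), -41), -1)), Mul(Mul(-4, -6), Pow(143, -1))) = Add(Mul(Add(35, -8), Pow(Add(112, -41), -1)), Mul(24, Rational(1, 143))) = Add(Mul(27, Pow(71, -1)), Rational(24, 143)) = Add(Mul(27, Rational(1, 71)), Rational(24, 143)) = Add(Rational(27, 71), Rational(24, 143)) = Rational(5565, 10153)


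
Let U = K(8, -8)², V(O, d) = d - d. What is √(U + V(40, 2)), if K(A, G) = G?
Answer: 8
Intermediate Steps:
V(O, d) = 0
U = 64 (U = (-8)² = 64)
√(U + V(40, 2)) = √(64 + 0) = √64 = 8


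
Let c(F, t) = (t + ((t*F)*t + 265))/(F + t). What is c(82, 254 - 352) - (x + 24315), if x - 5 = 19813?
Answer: -1493823/16 ≈ -93364.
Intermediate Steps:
x = 19818 (x = 5 + 19813 = 19818)
c(F, t) = (265 + t + F*t**2)/(F + t) (c(F, t) = (t + ((F*t)*t + 265))/(F + t) = (t + (F*t**2 + 265))/(F + t) = (t + (265 + F*t**2))/(F + t) = (265 + t + F*t**2)/(F + t))
c(82, 254 - 352) - (x + 24315) = (265 + (254 - 352) + 82*(254 - 352)**2)/(82 + (254 - 352)) - (19818 + 24315) = (265 - 98 + 82*(-98)**2)/(82 - 98) - 1*44133 = (265 - 98 + 82*9604)/(-16) - 44133 = -(265 - 98 + 787528)/16 - 44133 = -1/16*787695 - 44133 = -787695/16 - 44133 = -1493823/16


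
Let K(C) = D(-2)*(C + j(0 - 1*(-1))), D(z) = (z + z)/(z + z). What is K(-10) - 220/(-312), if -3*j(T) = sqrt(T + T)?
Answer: -725/78 - sqrt(2)/3 ≈ -9.7663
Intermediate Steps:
D(z) = 1 (D(z) = (2*z)/((2*z)) = (2*z)*(1/(2*z)) = 1)
j(T) = -sqrt(2)*sqrt(T)/3 (j(T) = -sqrt(T + T)/3 = -sqrt(2)*sqrt(T)/3)
K(C) = C - sqrt(2)/3 (K(C) = 1*(C - sqrt(2)*sqrt(0 - 1*(-1))/3) = 1*(C - sqrt(2)*sqrt(0 + 1)/3) = 1*(C - sqrt(2)*sqrt(1)/3) = 1*(C - 1/3*sqrt(2)*1) = 1*(C - sqrt(2)/3) = C - sqrt(2)/3)
K(-10) - 220/(-312) = (-10 - sqrt(2)/3) - 220/(-312) = (-10 - sqrt(2)/3) - 220*(-1/312) = (-10 - sqrt(2)/3) + 55/78 = -725/78 - sqrt(2)/3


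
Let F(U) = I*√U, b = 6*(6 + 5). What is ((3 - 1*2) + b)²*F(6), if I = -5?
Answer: -22445*√6 ≈ -54979.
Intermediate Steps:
b = 66 (b = 6*11 = 66)
F(U) = -5*√U
((3 - 1*2) + b)²*F(6) = ((3 - 1*2) + 66)²*(-5*√6) = ((3 - 2) + 66)²*(-5*√6) = (1 + 66)²*(-5*√6) = 67²*(-5*√6) = 4489*(-5*√6) = -22445*√6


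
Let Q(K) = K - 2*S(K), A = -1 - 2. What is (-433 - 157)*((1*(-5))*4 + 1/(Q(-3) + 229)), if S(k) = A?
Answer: 1368505/116 ≈ 11797.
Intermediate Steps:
A = -3
S(k) = -3
Q(K) = 6 + K (Q(K) = K - 2*(-3) = K + 6 = 6 + K)
(-433 - 157)*((1*(-5))*4 + 1/(Q(-3) + 229)) = (-433 - 157)*((1*(-5))*4 + 1/((6 - 3) + 229)) = -590*(-5*4 + 1/(3 + 229)) = -590*(-20 + 1/232) = -590*(-4639/232) = 1368505/116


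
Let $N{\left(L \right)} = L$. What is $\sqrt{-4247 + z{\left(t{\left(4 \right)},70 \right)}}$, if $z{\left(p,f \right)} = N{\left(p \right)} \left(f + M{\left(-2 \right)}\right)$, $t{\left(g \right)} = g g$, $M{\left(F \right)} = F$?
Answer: $9 i \sqrt{39} \approx 56.205 i$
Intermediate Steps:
$t{\left(g \right)} = g^{2}$
$z{\left(p,f \right)} = p \left(-2 + f\right)$ ($z{\left(p,f \right)} = p \left(f - 2\right) = p \left(-2 + f\right)$)
$\sqrt{-4247 + z{\left(t{\left(4 \right)},70 \right)}} = \sqrt{-4247 + 4^{2} \left(-2 + 70\right)} = \sqrt{-4247 + 16 \cdot 68} = \sqrt{-4247 + 1088} = \sqrt{-3159} = 9 i \sqrt{39}$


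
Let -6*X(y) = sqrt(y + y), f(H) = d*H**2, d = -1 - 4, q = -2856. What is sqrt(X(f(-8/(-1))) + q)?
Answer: 2*sqrt(-6426 - 3*I*sqrt(10))/3 ≈ 0.039448 - 53.442*I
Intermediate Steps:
d = -5
f(H) = -5*H**2
X(y) = -sqrt(2)*sqrt(y)/6 (X(y) = -sqrt(y + y)/6 = -sqrt(2)*sqrt(y)/6)
sqrt(X(f(-8/(-1))) + q) = sqrt(-sqrt(2)*sqrt(-5*(-8/(-1))**2)/6 - 2856) = sqrt(-sqrt(2)*sqrt(-5*(-8*(-1))**2)/6 - 2856) = sqrt(-sqrt(2)*sqrt(-5*8**2)/6 - 2856) = sqrt(-sqrt(2)*sqrt(-5*64)/6 - 2856) = sqrt(-sqrt(2)*sqrt(-320)/6 - 2856) = sqrt(-sqrt(2)*8*I*sqrt(5)/6 - 2856) = sqrt(-4*I*sqrt(10)/3 - 2856) = sqrt(-2856 - 4*I*sqrt(10)/3)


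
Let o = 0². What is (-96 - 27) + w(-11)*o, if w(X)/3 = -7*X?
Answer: -123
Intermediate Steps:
w(X) = -21*X (w(X) = 3*(-7*X) = -21*X)
o = 0
(-96 - 27) + w(-11)*o = (-96 - 27) - 21*(-11)*0 = -123 + 231*0 = -123 + 0 = -123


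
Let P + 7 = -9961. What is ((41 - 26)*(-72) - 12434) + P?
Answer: -23482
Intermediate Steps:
P = -9968 (P = -7 - 9961 = -9968)
((41 - 26)*(-72) - 12434) + P = ((41 - 26)*(-72) - 12434) - 9968 = (15*(-72) - 12434) - 9968 = (-1080 - 12434) - 9968 = -13514 - 9968 = -23482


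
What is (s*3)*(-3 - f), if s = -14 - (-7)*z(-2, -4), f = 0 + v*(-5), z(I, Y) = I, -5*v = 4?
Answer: 588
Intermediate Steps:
v = -⅘ (v = -⅕*4 = -⅘ ≈ -0.80000)
f = 4 (f = 0 - ⅘*(-5) = 0 + 4 = 4)
s = -28 (s = -14 - (-7)*(-2) = -14 - 1*14 = -14 - 14 = -28)
(s*3)*(-3 - f) = (-28*3)*(-3 - 1*4) = -84*(-3 - 4) = -84*(-7) = 588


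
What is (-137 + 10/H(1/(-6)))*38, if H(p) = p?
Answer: -7486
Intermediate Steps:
(-137 + 10/H(1/(-6)))*38 = (-137 + 10/(1/(-6)))*38 = (-137 + 10/(-1/6))*38 = (-137 + 10*(-6))*38 = (-137 - 60)*38 = -197*38 = -7486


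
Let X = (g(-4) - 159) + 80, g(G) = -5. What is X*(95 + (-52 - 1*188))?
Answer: 12180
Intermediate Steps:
X = -84 (X = (-5 - 159) + 80 = -164 + 80 = -84)
X*(95 + (-52 - 1*188)) = -84*(95 + (-52 - 1*188)) = -84*(95 + (-52 - 188)) = -84*(95 - 240) = -84*(-145) = 12180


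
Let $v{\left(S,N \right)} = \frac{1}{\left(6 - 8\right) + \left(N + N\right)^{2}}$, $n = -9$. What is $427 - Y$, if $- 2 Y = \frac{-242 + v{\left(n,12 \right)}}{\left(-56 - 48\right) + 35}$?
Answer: $\frac{33962431}{79212} \approx 428.75$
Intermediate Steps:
$v{\left(S,N \right)} = \frac{1}{-2 + 4 N^{2}}$ ($v{\left(S,N \right)} = \frac{1}{\left(6 - 8\right) + \left(2 N\right)^{2}} = \frac{1}{-2 + 4 N^{2}}$)
$Y = - \frac{138907}{79212}$ ($Y = - \frac{\left(-242 + \frac{1}{2 \left(-1 + 2 \cdot 12^{2}\right)}\right) \frac{1}{\left(-56 - 48\right) + 35}}{2} = - \frac{\left(-242 + \frac{1}{2 \left(-1 + 2 \cdot 144\right)}\right) \frac{1}{\left(-56 - 48\right) + 35}}{2} = - \frac{\left(-242 + \frac{1}{2 \left(-1 + 288\right)}\right) \frac{1}{-104 + 35}}{2} = - \frac{\left(-242 + \frac{1}{2 \cdot 287}\right) \frac{1}{-69}}{2} = - \frac{\left(-242 + \frac{1}{2} \cdot \frac{1}{287}\right) \left(- \frac{1}{69}\right)}{2} = - \frac{\left(-242 + \frac{1}{574}\right) \left(- \frac{1}{69}\right)}{2} = - \frac{\left(- \frac{138907}{574}\right) \left(- \frac{1}{69}\right)}{2} = \left(- \frac{1}{2}\right) \frac{138907}{39606} = - \frac{138907}{79212} \approx -1.7536$)
$427 - Y = 427 - - \frac{138907}{79212} = 427 + \frac{138907}{79212} = \frac{33962431}{79212}$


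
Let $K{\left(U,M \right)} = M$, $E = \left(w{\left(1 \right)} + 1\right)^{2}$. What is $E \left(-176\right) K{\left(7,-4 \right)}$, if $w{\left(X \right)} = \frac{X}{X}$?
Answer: $2816$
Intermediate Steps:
$w{\left(X \right)} = 1$
$E = 4$ ($E = \left(1 + 1\right)^{2} = 2^{2} = 4$)
$E \left(-176\right) K{\left(7,-4 \right)} = 4 \left(-176\right) \left(-4\right) = \left(-704\right) \left(-4\right) = 2816$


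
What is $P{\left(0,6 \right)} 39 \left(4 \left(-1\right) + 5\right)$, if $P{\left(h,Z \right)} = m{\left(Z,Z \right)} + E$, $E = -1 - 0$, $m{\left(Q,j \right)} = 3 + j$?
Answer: $312$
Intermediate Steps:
$E = -1$ ($E = -1 + 0 = -1$)
$P{\left(h,Z \right)} = 2 + Z$ ($P{\left(h,Z \right)} = \left(3 + Z\right) - 1 = 2 + Z$)
$P{\left(0,6 \right)} 39 \left(4 \left(-1\right) + 5\right) = \left(2 + 6\right) 39 \left(4 \left(-1\right) + 5\right) = 8 \cdot 39 \left(-4 + 5\right) = 312 \cdot 1 = 312$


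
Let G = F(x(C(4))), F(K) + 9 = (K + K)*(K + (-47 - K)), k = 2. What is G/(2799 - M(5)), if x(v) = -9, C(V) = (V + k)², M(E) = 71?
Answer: 27/88 ≈ 0.30682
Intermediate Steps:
C(V) = (2 + V)² (C(V) = (V + 2)² = (2 + V)²)
F(K) = -9 - 94*K (F(K) = -9 + (K + K)*(K + (-47 - K)) = -9 + (2*K)*(-47) = -9 - 94*K)
G = 837 (G = -9 - 94*(-9) = -9 + 846 = 837)
G/(2799 - M(5)) = 837/(2799 - 1*71) = 837/(2799 - 71) = 837/2728 = 837*(1/2728) = 27/88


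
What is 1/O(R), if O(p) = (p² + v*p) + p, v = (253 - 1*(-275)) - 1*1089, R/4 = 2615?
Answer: 1/103554000 ≈ 9.6568e-9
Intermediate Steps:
R = 10460 (R = 4*2615 = 10460)
v = -561 (v = (253 + 275) - 1089 = 528 - 1089 = -561)
O(p) = p² - 560*p (O(p) = (p² - 561*p) + p = p² - 560*p)
1/O(R) = 1/(10460*(-560 + 10460)) = 1/(10460*9900) = 1/103554000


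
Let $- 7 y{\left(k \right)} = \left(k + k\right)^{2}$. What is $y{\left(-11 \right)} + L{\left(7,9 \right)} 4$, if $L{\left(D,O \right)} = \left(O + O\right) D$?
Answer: $\frac{3044}{7} \approx 434.86$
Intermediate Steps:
$y{\left(k \right)} = - \frac{4 k^{2}}{7}$ ($y{\left(k \right)} = - \frac{\left(k + k\right)^{2}}{7} = - \frac{\left(2 k\right)^{2}}{7} = - \frac{4 k^{2}}{7}$)
$L{\left(D,O \right)} = 2 D O$ ($L{\left(D,O \right)} = 2 O D = 2 D O$)
$y{\left(-11 \right)} + L{\left(7,9 \right)} 4 = - \frac{4 \left(-11\right)^{2}}{7} + 2 \cdot 7 \cdot 9 \cdot 4 = \left(- \frac{4}{7}\right) 121 + 126 \cdot 4 = - \frac{484}{7} + 504 = \frac{3044}{7}$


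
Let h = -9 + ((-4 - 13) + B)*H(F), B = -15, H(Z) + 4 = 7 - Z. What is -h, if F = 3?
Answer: 9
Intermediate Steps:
H(Z) = 3 - Z (H(Z) = -4 + (7 - Z) = 3 - Z)
h = -9 (h = -9 + ((-4 - 13) - 15)*(3 - 1*3) = -9 + (-17 - 15)*(3 - 3) = -9 - 32*0 = -9 + 0 = -9)
-h = -1*(-9) = 9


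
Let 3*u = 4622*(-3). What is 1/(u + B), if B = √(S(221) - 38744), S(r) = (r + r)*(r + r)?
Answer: -2311/10603132 - √39155/10603132 ≈ -0.00023662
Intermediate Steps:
S(r) = 4*r² (S(r) = (2*r)*(2*r) = 4*r²)
u = -4622 (u = (4622*(-3))/3 = (⅓)*(-13866) = -4622)
B = 2*√39155 (B = √(4*221² - 38744) = √(4*48841 - 38744) = √(195364 - 38744) = √156620 = 2*√39155 ≈ 395.75)
1/(u + B) = 1/(-4622 + 2*√39155)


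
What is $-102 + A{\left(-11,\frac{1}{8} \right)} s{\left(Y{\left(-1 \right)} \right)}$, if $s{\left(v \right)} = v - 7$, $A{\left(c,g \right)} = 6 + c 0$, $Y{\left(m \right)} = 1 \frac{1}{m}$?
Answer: $-150$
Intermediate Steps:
$Y{\left(m \right)} = \frac{1}{m}$
$A{\left(c,g \right)} = 6$ ($A{\left(c,g \right)} = 6 + 0 = 6$)
$s{\left(v \right)} = -7 + v$ ($s{\left(v \right)} = v - 7 = -7 + v$)
$-102 + A{\left(-11,\frac{1}{8} \right)} s{\left(Y{\left(-1 \right)} \right)} = -102 + 6 \left(-7 + \frac{1}{-1}\right) = -102 + 6 \left(-7 - 1\right) = -102 + 6 \left(-8\right) = -102 - 48 = -150$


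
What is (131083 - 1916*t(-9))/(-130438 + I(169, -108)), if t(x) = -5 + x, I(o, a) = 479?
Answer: -157907/129959 ≈ -1.2151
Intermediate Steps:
(131083 - 1916*t(-9))/(-130438 + I(169, -108)) = (131083 - 1916*(-5 - 9))/(-130438 + 479) = (131083 - 1916*(-14))/(-129959) = (131083 + 26824)*(-1/129959) = 157907*(-1/129959) = -157907/129959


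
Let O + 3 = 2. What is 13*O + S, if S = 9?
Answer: -4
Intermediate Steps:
O = -1 (O = -3 + 2 = -1)
13*O + S = 13*(-1) + 9 = -13 + 9 = -4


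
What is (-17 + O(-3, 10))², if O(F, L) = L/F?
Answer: 3721/9 ≈ 413.44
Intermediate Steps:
(-17 + O(-3, 10))² = (-17 + 10/(-3))² = (-17 + 10*(-⅓))² = (-17 - 10/3)² = (-61/3)² = 3721/9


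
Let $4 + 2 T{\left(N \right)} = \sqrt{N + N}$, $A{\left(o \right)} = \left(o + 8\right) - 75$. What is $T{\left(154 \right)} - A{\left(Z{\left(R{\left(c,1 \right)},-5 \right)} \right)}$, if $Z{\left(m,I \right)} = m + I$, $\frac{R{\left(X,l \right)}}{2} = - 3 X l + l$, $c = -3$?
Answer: $50 + \sqrt{77} \approx 58.775$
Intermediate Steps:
$R{\left(X,l \right)} = 2 l - 6 X l$ ($R{\left(X,l \right)} = 2 \left(- 3 X l + l\right) = 2 \left(l - 3 X l\right) = 2 l - 6 X l$)
$Z{\left(m,I \right)} = I + m$
$A{\left(o \right)} = -67 + o$ ($A{\left(o \right)} = \left(8 + o\right) - 75 = -67 + o$)
$T{\left(N \right)} = -2 + \frac{\sqrt{2} \sqrt{N}}{2}$ ($T{\left(N \right)} = -2 + \frac{\sqrt{N + N}}{2} = -2 + \frac{\sqrt{2 N}}{2} = -2 + \frac{\sqrt{2} \sqrt{N}}{2}$)
$T{\left(154 \right)} - A{\left(Z{\left(R{\left(c,1 \right)},-5 \right)} \right)} = \left(-2 + \frac{\sqrt{2} \sqrt{154}}{2}\right) - \left(-67 - \left(5 - 2 \left(1 - -9\right)\right)\right) = \left(-2 + \sqrt{77}\right) - \left(-67 - \left(5 - 2 \left(1 + 9\right)\right)\right) = \left(-2 + \sqrt{77}\right) - \left(-67 - \left(5 - 20\right)\right) = \left(-2 + \sqrt{77}\right) - \left(-67 + \left(-5 + 20\right)\right) = \left(-2 + \sqrt{77}\right) - \left(-67 + 15\right) = \left(-2 + \sqrt{77}\right) - -52 = \left(-2 + \sqrt{77}\right) + 52 = 50 + \sqrt{77}$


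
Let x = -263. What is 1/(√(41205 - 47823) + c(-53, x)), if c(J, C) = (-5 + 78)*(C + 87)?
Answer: -6424/82538861 - I*√6618/165077722 ≈ -7.783e-5 - 4.9281e-7*I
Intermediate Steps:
c(J, C) = 6351 + 73*C (c(J, C) = 73*(87 + C) = 6351 + 73*C)
1/(√(41205 - 47823) + c(-53, x)) = 1/(√(41205 - 47823) + (6351 + 73*(-263))) = 1/(√(-6618) + (6351 - 19199)) = 1/(I*√6618 - 12848) = 1/(-12848 + I*√6618)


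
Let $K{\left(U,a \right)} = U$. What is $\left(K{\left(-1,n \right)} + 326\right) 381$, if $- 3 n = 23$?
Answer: $123825$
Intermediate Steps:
$n = - \frac{23}{3}$ ($n = \left(- \frac{1}{3}\right) 23 = - \frac{23}{3} \approx -7.6667$)
$\left(K{\left(-1,n \right)} + 326\right) 381 = \left(-1 + 326\right) 381 = 325 \cdot 381 = 123825$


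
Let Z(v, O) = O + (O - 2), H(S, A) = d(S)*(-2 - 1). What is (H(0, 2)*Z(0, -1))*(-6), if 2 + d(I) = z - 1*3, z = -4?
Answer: 648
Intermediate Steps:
d(I) = -9 (d(I) = -2 + (-4 - 1*3) = -2 + (-4 - 3) = -2 - 7 = -9)
H(S, A) = 27 (H(S, A) = -9*(-2 - 1) = -9*(-3) = 27)
Z(v, O) = -2 + 2*O (Z(v, O) = O + (-2 + O) = -2 + 2*O)
(H(0, 2)*Z(0, -1))*(-6) = (27*(-2 + 2*(-1)))*(-6) = (27*(-2 - 2))*(-6) = (27*(-4))*(-6) = -108*(-6) = 648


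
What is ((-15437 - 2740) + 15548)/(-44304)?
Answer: 2629/44304 ≈ 0.059340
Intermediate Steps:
((-15437 - 2740) + 15548)/(-44304) = (-18177 + 15548)*(-1/44304) = -2629*(-1/44304) = 2629/44304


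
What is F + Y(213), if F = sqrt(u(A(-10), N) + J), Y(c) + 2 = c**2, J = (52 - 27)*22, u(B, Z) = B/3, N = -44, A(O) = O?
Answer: 45367 + 2*sqrt(1230)/3 ≈ 45390.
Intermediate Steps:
u(B, Z) = B/3 (u(B, Z) = B*(1/3) = B/3)
J = 550 (J = 25*22 = 550)
Y(c) = -2 + c**2
F = 2*sqrt(1230)/3 (F = sqrt((1/3)*(-10) + 550) = sqrt(-10/3 + 550) = sqrt(1640/3) = 2*sqrt(1230)/3 ≈ 23.381)
F + Y(213) = 2*sqrt(1230)/3 + (-2 + 213**2) = 2*sqrt(1230)/3 + (-2 + 45369) = 2*sqrt(1230)/3 + 45367 = 45367 + 2*sqrt(1230)/3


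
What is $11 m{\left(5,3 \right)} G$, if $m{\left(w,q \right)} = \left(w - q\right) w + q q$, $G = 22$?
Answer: $4598$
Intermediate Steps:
$m{\left(w,q \right)} = q^{2} + w \left(w - q\right)$ ($m{\left(w,q \right)} = w \left(w - q\right) + q^{2} = q^{2} + w \left(w - q\right)$)
$11 m{\left(5,3 \right)} G = 11 \left(3^{2} + 5^{2} - 3 \cdot 5\right) 22 = 11 \left(9 + 25 - 15\right) 22 = 11 \cdot 19 \cdot 22 = 209 \cdot 22 = 4598$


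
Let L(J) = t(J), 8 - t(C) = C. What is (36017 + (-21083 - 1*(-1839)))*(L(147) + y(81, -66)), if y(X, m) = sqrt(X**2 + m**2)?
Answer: -2331447 + 50319*sqrt(1213) ≈ -5.7893e+5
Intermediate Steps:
t(C) = 8 - C
L(J) = 8 - J
(36017 + (-21083 - 1*(-1839)))*(L(147) + y(81, -66)) = (36017 + (-21083 - 1*(-1839)))*((8 - 1*147) + sqrt(81**2 + (-66)**2)) = (36017 + (-21083 + 1839))*((8 - 147) + sqrt(6561 + 4356)) = (36017 - 19244)*(-139 + sqrt(10917)) = 16773*(-139 + 3*sqrt(1213)) = -2331447 + 50319*sqrt(1213)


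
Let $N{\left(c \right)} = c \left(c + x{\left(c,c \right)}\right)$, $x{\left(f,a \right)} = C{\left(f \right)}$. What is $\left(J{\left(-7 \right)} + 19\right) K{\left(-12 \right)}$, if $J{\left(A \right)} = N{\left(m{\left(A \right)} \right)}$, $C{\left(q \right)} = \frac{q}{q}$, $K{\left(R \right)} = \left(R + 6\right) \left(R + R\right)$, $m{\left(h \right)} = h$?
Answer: $8784$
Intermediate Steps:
$K{\left(R \right)} = 2 R \left(6 + R\right)$ ($K{\left(R \right)} = \left(6 + R\right) 2 R = 2 R \left(6 + R\right)$)
$C{\left(q \right)} = 1$
$x{\left(f,a \right)} = 1$
$N{\left(c \right)} = c \left(1 + c\right)$ ($N{\left(c \right)} = c \left(c + 1\right) = c \left(1 + c\right)$)
$J{\left(A \right)} = A \left(1 + A\right)$
$\left(J{\left(-7 \right)} + 19\right) K{\left(-12 \right)} = \left(- 7 \left(1 - 7\right) + 19\right) 2 \left(-12\right) \left(6 - 12\right) = \left(\left(-7\right) \left(-6\right) + 19\right) 2 \left(-12\right) \left(-6\right) = \left(42 + 19\right) 144 = 61 \cdot 144 = 8784$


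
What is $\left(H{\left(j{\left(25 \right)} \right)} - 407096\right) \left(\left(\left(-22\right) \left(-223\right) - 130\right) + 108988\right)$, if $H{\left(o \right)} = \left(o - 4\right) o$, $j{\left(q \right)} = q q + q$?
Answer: $1456634256$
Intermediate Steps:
$j{\left(q \right)} = q + q^{2}$ ($j{\left(q \right)} = q^{2} + q = q + q^{2}$)
$H{\left(o \right)} = o \left(-4 + o\right)$ ($H{\left(o \right)} = \left(-4 + o\right) o = o \left(-4 + o\right)$)
$\left(H{\left(j{\left(25 \right)} \right)} - 407096\right) \left(\left(\left(-22\right) \left(-223\right) - 130\right) + 108988\right) = \left(25 \left(1 + 25\right) \left(-4 + 25 \left(1 + 25\right)\right) - 407096\right) \left(\left(\left(-22\right) \left(-223\right) - 130\right) + 108988\right) = \left(25 \cdot 26 \left(-4 + 25 \cdot 26\right) - 407096\right) \left(\left(4906 - 130\right) + 108988\right) = \left(650 \left(-4 + 650\right) - 407096\right) \left(4776 + 108988\right) = \left(650 \cdot 646 - 407096\right) 113764 = \left(419900 - 407096\right) 113764 = 12804 \cdot 113764 = 1456634256$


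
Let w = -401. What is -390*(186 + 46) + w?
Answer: -90881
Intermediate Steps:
-390*(186 + 46) + w = -390*(186 + 46) - 401 = -390*232 - 401 = -90480 - 401 = -90881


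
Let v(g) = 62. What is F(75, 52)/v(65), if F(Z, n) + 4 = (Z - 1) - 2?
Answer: 34/31 ≈ 1.0968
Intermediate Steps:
F(Z, n) = -7 + Z (F(Z, n) = -4 + ((Z - 1) - 2) = -4 + ((-1 + Z) - 2) = -4 + (-3 + Z) = -7 + Z)
F(75, 52)/v(65) = (-7 + 75)/62 = 68*(1/62) = 34/31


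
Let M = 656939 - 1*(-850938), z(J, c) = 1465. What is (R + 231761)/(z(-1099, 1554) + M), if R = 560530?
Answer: 264097/503114 ≈ 0.52493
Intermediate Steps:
M = 1507877 (M = 656939 + 850938 = 1507877)
(R + 231761)/(z(-1099, 1554) + M) = (560530 + 231761)/(1465 + 1507877) = 792291/1509342 = 792291*(1/1509342) = 264097/503114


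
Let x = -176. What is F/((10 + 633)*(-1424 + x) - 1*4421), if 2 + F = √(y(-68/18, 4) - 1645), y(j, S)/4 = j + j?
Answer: 2/1033221 - I*√15077/3099663 ≈ 1.9357e-6 - 3.9613e-5*I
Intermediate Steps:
y(j, S) = 8*j (y(j, S) = 4*(j + j) = 4*(2*j) = 8*j)
F = -2 + I*√15077/3 (F = -2 + √(8*(-68/18) - 1645) = -2 + √(8*(-68*1/18) - 1645) = -2 + √(8*(-34/9) - 1645) = -2 + √(-272/9 - 1645) = -2 + √(-15077/9) = -2 + I*√15077/3 ≈ -2.0 + 40.93*I)
F/((10 + 633)*(-1424 + x) - 1*4421) = (-2 + I*√15077/3)/((10 + 633)*(-1424 - 176) - 1*4421) = (-2 + I*√15077/3)/(643*(-1600) - 4421) = (-2 + I*√15077/3)/(-1028800 - 4421) = (-2 + I*√15077/3)/(-1033221) = (-2 + I*√15077/3)*(-1/1033221) = 2/1033221 - I*√15077/3099663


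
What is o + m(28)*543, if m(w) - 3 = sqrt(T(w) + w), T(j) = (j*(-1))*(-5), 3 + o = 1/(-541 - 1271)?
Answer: 2946311/1812 + 1086*sqrt(42) ≈ 8664.1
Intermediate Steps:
o = -5437/1812 (o = -3 + 1/(-541 - 1271) = -3 + 1/(-1812) = -3 - 1/1812 = -5437/1812 ≈ -3.0006)
T(j) = 5*j (T(j) = -j*(-5) = 5*j)
m(w) = 3 + sqrt(6)*sqrt(w) (m(w) = 3 + sqrt(5*w + w) = 3 + sqrt(6*w) = 3 + sqrt(6)*sqrt(w))
o + m(28)*543 = -5437/1812 + (3 + sqrt(6)*sqrt(28))*543 = -5437/1812 + (3 + sqrt(6)*(2*sqrt(7)))*543 = -5437/1812 + (3 + 2*sqrt(42))*543 = -5437/1812 + (1629 + 1086*sqrt(42)) = 2946311/1812 + 1086*sqrt(42)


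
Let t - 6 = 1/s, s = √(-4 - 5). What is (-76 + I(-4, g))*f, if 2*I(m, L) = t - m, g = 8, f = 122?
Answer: -8662 - 61*I/3 ≈ -8662.0 - 20.333*I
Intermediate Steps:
s = 3*I (s = √(-9) = 3*I ≈ 3.0*I)
t = 6 - I/3 (t = 6 + 1/(3*I) = 6 - I/3 ≈ 6.0 - 0.33333*I)
I(m, L) = 3 - m/2 - I/6 (I(m, L) = ((6 - I/3) - m)/2 = (6 - m - I/3)/2 = 3 - m/2 - I/6)
(-76 + I(-4, g))*f = (-76 + (3 - ½*(-4) - I/6))*122 = (-76 + (3 + 2 - I/6))*122 = (-76 + (5 - I/6))*122 = (-71 - I/6)*122 = -8662 - 61*I/3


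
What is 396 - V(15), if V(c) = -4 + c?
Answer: 385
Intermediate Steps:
396 - V(15) = 396 - (-4 + 15) = 396 - 1*11 = 396 - 11 = 385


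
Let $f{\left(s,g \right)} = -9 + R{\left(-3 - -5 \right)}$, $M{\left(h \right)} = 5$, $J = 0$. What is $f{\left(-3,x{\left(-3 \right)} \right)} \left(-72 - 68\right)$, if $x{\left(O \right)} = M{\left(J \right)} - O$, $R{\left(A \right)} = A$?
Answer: $980$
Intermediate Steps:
$x{\left(O \right)} = 5 - O$
$f{\left(s,g \right)} = -7$ ($f{\left(s,g \right)} = -9 - -2 = -9 + \left(-3 + 5\right) = -9 + 2 = -7$)
$f{\left(-3,x{\left(-3 \right)} \right)} \left(-72 - 68\right) = - 7 \left(-72 - 68\right) = \left(-7\right) \left(-140\right) = 980$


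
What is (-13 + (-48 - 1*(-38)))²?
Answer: 529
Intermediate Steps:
(-13 + (-48 - 1*(-38)))² = (-13 + (-48 + 38))² = (-13 - 10)² = (-23)² = 529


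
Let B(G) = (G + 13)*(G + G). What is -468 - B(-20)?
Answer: -748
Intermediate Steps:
B(G) = 2*G*(13 + G) (B(G) = (13 + G)*(2*G) = 2*G*(13 + G))
-468 - B(-20) = -468 - 2*(-20)*(13 - 20) = -468 - 2*(-20)*(-7) = -468 - 1*280 = -468 - 280 = -748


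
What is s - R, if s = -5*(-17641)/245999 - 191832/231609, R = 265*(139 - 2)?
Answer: -53039109746502/1460912369 ≈ -36306.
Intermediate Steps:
R = 36305 (R = 265*137 = 36305)
s = -686189957/1460912369 (s = 88205*(1/245999) - 191832*1/231609 = 6785/18923 - 63944/77203 = -686189957/1460912369 ≈ -0.46970)
s - R = -686189957/1460912369 - 1*36305 = -686189957/1460912369 - 36305 = -53039109746502/1460912369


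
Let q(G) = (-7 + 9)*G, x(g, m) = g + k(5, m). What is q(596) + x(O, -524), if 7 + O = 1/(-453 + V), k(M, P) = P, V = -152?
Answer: 399904/605 ≈ 661.00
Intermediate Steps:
O = -4236/605 (O = -7 + 1/(-453 - 152) = -7 + 1/(-605) = -7 - 1/605 = -4236/605 ≈ -7.0017)
x(g, m) = g + m
q(G) = 2*G
q(596) + x(O, -524) = 2*596 + (-4236/605 - 524) = 1192 - 321256/605 = 399904/605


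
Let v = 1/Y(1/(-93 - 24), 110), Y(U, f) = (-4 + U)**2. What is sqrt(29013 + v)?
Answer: sqrt(6381742182)/469 ≈ 170.33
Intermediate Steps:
v = 13689/219961 (v = 1/((-4 + 1/(-93 - 24))**2) = 1/((-4 + 1/(-117))**2) = 1/((-4 - 1/117)**2) = 1/((-469/117)**2) = 1/(219961/13689) = 13689/219961 ≈ 0.062234)
sqrt(29013 + v) = sqrt(29013 + 13689/219961) = sqrt(6381742182/219961) = sqrt(6381742182)/469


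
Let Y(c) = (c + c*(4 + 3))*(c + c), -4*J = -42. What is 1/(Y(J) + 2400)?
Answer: 1/4164 ≈ 0.00024015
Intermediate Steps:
J = 21/2 (J = -1/4*(-42) = 21/2 ≈ 10.500)
Y(c) = 16*c**2 (Y(c) = (c + c*7)*(2*c) = (c + 7*c)*(2*c) = (8*c)*(2*c) = 16*c**2)
1/(Y(J) + 2400) = 1/(16*(21/2)**2 + 2400) = 1/(16*(441/4) + 2400) = 1/(1764 + 2400) = 1/4164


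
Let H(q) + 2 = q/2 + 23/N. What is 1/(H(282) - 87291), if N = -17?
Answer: -17/1481607 ≈ -1.1474e-5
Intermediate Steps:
H(q) = -57/17 + q/2 (H(q) = -2 + (q/2 + 23/(-17)) = -2 + (q*(½) + 23*(-1/17)) = -2 + (q/2 - 23/17) = -2 + (-23/17 + q/2) = -57/17 + q/2)
1/(H(282) - 87291) = 1/((-57/17 + (½)*282) - 87291) = 1/((-57/17 + 141) - 87291) = 1/(2340/17 - 87291) = 1/(-1481607/17) = -17/1481607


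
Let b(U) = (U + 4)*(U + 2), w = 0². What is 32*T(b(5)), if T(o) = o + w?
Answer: 2016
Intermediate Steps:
w = 0
b(U) = (2 + U)*(4 + U) (b(U) = (4 + U)*(2 + U) = (2 + U)*(4 + U))
T(o) = o (T(o) = o + 0 = o)
32*T(b(5)) = 32*(8 + 5² + 6*5) = 32*(8 + 25 + 30) = 32*63 = 2016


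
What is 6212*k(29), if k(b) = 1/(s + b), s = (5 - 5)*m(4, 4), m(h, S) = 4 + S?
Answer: 6212/29 ≈ 214.21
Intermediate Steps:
s = 0 (s = (5 - 5)*(4 + 4) = 0*8 = 0)
k(b) = 1/b (k(b) = 1/(0 + b) = 1/b)
6212*k(29) = 6212/29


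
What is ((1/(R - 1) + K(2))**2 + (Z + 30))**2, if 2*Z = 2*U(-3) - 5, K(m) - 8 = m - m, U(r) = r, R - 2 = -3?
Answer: 104329/16 ≈ 6520.6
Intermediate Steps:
R = -1 (R = 2 - 3 = -1)
K(m) = 8 (K(m) = 8 + (m - m) = 8 + 0 = 8)
Z = -11/2 (Z = (2*(-3) - 5)/2 = (-6 - 5)/2 = (1/2)*(-11) = -11/2 ≈ -5.5000)
((1/(R - 1) + K(2))**2 + (Z + 30))**2 = ((1/(-1 - 1) + 8)**2 + (-11/2 + 30))**2 = ((1/(-2) + 8)**2 + 49/2)**2 = ((-1/2 + 8)**2 + 49/2)**2 = ((15/2)**2 + 49/2)**2 = (225/4 + 49/2)**2 = (323/4)**2 = 104329/16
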